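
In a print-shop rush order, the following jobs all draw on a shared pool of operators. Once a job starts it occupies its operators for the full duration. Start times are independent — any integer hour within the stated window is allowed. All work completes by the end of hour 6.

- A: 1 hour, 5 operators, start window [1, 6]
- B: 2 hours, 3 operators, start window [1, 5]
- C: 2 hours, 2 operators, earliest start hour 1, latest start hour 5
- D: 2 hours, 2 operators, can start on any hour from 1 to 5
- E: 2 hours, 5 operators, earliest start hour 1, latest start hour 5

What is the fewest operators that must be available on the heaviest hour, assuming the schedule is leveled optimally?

Early-start (A@1, B@1, C@1, D@1, E@1) gives peak 17: h1:17  h2:12  h3:0  h4:0  h5:0  h6:0.
Shift B→2, D→2, E→4.
Schedule A@1, B@2, C@1, D@2, E@4: h1:7  h2:7  h3:5  h4:5  h5:5  h6:0 — peak 7.

7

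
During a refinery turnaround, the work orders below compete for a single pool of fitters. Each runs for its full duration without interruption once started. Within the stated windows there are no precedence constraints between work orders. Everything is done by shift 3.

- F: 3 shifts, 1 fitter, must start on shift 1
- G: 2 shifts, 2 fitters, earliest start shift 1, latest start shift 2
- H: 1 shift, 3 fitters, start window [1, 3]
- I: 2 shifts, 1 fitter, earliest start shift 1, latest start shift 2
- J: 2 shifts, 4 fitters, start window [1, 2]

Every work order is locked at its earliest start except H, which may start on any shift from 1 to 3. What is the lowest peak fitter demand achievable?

8

H@1: s1:11  s2:8  s3:1 → peak 11
H@2: s1:8  s2:11  s3:1 → peak 11
H@3: s1:8  s2:8  s3:4 → peak 8
Best is H@3, peak 8.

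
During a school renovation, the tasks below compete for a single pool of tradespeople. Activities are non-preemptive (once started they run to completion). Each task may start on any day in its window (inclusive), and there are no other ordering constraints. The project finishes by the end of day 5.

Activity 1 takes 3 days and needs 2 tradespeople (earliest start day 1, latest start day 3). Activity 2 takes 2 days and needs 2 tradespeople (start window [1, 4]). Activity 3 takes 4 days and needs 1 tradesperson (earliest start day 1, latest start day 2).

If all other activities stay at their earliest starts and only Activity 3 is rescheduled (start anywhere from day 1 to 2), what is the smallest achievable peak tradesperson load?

Activity 3@1: d1:5  d2:5  d3:3  d4:1  d5:0 → peak 5
Activity 3@2: d1:4  d2:5  d3:3  d4:1  d5:1 → peak 5
Best is Activity 3@1, peak 5.

5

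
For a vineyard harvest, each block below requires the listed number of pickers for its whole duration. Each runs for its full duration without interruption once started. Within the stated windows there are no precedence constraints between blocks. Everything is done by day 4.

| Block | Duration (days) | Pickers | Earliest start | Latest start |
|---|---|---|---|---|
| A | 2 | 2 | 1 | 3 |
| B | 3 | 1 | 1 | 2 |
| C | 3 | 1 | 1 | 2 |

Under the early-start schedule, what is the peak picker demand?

4

Early-start schedule: A@1, B@1, C@1.
Load per day: day 1: 4, day 2: 4, day 3: 2, day 4: 0.
Peak is 4.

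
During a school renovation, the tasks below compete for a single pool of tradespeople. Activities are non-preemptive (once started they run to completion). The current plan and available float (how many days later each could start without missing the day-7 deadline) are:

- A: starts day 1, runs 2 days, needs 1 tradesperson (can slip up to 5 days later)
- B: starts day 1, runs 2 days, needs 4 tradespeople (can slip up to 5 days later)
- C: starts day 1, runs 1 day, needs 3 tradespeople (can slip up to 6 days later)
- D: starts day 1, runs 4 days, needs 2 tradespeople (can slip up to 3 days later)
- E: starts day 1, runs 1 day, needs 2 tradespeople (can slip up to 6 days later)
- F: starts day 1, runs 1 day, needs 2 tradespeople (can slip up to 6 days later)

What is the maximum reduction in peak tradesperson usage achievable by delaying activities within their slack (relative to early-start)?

10

Early-start peak: d1:14  d2:7  d3:2  d4:2  d5:0  d6:0  d7:0 ⇒ 14.
Leveled (A@1, B@5, C@7, D@1, E@3, F@4): d1:3  d2:3  d3:4  d4:4  d5:4  d6:4  d7:3 ⇒ 4.
Reduction 14 − 4 = 10.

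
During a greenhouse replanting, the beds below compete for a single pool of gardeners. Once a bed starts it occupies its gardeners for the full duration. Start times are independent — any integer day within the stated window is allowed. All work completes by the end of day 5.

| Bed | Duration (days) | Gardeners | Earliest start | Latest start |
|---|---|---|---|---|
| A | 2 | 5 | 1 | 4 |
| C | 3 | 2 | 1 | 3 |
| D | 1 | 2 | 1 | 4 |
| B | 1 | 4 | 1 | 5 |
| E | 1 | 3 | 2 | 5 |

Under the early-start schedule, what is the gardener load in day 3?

2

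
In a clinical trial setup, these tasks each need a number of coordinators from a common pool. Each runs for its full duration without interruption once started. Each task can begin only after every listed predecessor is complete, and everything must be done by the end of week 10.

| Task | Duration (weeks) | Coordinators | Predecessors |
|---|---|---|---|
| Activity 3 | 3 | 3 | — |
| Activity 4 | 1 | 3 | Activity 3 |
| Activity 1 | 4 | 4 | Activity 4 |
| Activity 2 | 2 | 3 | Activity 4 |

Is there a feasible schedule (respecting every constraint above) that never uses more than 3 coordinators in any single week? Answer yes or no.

Total coordinator-weeks = 34; over 10 weeks the average is 34/10 > 3, so some week must exceed 3.

no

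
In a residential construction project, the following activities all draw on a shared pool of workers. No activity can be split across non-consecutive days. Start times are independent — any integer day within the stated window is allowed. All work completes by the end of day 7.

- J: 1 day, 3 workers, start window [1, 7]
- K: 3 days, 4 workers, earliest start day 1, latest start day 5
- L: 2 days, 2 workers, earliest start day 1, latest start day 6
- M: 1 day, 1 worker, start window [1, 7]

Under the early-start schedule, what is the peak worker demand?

10

Early-start schedule: J@1, K@1, L@1, M@1.
Load per day: day 1: 10, day 2: 6, day 3: 4, day 4: 0, day 5: 0, day 6: 0, day 7: 0.
Peak is 10.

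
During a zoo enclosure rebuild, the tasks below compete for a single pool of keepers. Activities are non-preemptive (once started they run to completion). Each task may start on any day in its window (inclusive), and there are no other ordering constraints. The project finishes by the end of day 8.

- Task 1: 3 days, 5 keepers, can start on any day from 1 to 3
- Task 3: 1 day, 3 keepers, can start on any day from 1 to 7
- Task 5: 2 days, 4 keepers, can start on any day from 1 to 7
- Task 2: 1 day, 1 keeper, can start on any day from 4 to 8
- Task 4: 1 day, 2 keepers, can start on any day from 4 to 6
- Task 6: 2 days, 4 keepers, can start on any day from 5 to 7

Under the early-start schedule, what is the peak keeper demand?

12

Early-start schedule: Task 1@1, Task 3@1, Task 5@1, Task 2@4, Task 4@4, Task 6@5.
Load per day: day 1: 12, day 2: 9, day 3: 5, day 4: 3, day 5: 4, day 6: 4, day 7: 0, day 8: 0.
Peak is 12.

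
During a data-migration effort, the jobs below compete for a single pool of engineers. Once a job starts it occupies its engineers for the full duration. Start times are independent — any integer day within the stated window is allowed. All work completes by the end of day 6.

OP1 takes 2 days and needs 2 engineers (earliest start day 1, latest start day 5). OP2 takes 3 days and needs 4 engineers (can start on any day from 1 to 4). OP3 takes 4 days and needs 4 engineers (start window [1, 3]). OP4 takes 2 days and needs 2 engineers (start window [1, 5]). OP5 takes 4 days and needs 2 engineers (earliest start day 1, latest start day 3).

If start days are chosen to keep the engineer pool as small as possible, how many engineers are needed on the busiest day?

Early-start (OP1@1, OP2@1, OP3@1, OP4@1, OP5@1) gives peak 14: d1:14  d2:14  d3:10  d4:6  d5:0  d6:0.
Shift OP4→4, OP5→3.
Schedule OP1@1, OP2@1, OP3@1, OP4@4, OP5@3: d1:10  d2:10  d3:10  d4:8  d5:4  d6:2 — peak 10.

10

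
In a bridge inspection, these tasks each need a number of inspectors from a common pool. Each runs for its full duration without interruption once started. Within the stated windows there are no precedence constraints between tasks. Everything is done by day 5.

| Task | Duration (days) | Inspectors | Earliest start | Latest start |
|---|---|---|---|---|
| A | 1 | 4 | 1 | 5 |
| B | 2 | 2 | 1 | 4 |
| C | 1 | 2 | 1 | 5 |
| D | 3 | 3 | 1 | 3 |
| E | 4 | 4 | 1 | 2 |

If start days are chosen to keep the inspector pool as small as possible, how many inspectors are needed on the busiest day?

8

Early-start (A@1, B@1, C@1, D@1, E@1) gives peak 15: d1:15  d2:9  d3:7  d4:4  d5:0.
Shift D→3, E→2.
Schedule A@1, B@1, C@1, D@3, E@2: d1:8  d2:6  d3:7  d4:7  d5:7 — peak 8.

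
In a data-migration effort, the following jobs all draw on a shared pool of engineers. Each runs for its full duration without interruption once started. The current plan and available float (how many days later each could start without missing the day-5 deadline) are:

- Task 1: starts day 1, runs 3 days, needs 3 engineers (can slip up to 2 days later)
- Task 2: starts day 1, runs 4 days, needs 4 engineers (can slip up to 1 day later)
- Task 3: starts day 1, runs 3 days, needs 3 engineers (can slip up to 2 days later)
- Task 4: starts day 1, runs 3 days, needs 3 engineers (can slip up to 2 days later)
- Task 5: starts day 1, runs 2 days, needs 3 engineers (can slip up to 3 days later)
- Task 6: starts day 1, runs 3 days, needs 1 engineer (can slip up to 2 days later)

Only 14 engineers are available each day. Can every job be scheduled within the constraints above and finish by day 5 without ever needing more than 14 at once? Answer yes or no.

yes

Schedule Task 1@1, Task 2@1, Task 3@1, Task 4@1, Task 5@4, Task 6@1: d1:14  d2:14  d3:14  d4:7  d5:3 — peak 14 ≤ 14.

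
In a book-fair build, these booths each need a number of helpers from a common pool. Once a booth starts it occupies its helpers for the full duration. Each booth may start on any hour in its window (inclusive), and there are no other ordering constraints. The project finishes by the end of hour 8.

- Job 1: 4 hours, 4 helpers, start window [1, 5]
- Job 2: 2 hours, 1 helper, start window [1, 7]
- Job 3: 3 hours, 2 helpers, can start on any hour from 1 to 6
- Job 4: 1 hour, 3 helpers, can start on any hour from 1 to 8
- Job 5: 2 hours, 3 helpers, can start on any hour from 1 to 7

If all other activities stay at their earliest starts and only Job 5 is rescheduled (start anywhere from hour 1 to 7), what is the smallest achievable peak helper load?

10

Job 5@1: h1:13  h2:10  h3:6  h4:4  h5:0  h6:0  h7:0  h8:0 → peak 13
Job 5@2: h1:10  h2:10  h3:9  h4:4  h5:0  h6:0  h7:0  h8:0 → peak 10
Job 5@3: h1:10  h2:7  h3:9  h4:7  h5:0  h6:0  h7:0  h8:0 → peak 10
Job 5@4: h1:10  h2:7  h3:6  h4:7  h5:3  h6:0  h7:0  h8:0 → peak 10
Job 5@5: h1:10  h2:7  h3:6  h4:4  h5:3  h6:3  h7:0  h8:0 → peak 10
Job 5@6: h1:10  h2:7  h3:6  h4:4  h5:0  h6:3  h7:3  h8:0 → peak 10
Job 5@7: h1:10  h2:7  h3:6  h4:4  h5:0  h6:0  h7:3  h8:3 → peak 10
Best is Job 5@2, peak 10.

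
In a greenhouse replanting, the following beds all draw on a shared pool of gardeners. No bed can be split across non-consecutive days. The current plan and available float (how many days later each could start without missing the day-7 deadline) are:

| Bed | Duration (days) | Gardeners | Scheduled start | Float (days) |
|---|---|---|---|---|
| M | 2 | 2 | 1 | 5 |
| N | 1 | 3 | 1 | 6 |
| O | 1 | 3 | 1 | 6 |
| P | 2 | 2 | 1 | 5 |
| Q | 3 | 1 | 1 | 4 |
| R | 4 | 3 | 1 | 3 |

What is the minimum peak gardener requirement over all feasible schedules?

5

Early-start (M@1, N@1, O@1, P@1, Q@1, R@1) gives peak 14: d1:14  d2:8  d3:4  d4:3  d5:0  d6:0  d7:0.
Shift O→2, P→3, Q→5, R→3.
Schedule M@1, N@1, O@2, P@3, Q@5, R@3: d1:5  d2:5  d3:5  d4:5  d5:4  d6:4  d7:1 — peak 5.
Total gardener-days = 29 over 7 days ⇒ peak ≥ ⌈29/7⌉ = 5, so 5 is optimal.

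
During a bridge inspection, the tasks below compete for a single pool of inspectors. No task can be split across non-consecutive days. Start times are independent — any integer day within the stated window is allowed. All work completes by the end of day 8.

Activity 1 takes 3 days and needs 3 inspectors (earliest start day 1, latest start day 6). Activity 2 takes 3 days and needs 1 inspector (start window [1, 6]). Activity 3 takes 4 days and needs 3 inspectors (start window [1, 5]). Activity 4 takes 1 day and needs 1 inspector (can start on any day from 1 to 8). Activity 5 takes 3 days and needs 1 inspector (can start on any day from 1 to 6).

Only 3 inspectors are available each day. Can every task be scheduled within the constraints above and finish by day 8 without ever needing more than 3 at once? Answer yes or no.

Total inspector-days = 28; over 8 days the average is 28/8 > 3, so some day must exceed 3.

no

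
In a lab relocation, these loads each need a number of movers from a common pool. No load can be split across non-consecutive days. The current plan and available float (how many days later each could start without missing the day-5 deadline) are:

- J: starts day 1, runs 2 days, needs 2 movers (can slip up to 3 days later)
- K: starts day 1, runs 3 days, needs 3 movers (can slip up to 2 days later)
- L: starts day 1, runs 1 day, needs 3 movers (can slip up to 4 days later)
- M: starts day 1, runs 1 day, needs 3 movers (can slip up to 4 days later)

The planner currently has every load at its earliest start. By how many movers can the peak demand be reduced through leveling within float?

6

Early-start peak: d1:11  d2:5  d3:3  d4:0  d5:0 ⇒ 11.
Leveled (J@1, K@1, L@4, M@5): d1:5  d2:5  d3:3  d4:3  d5:3 ⇒ 5.
Reduction 11 − 5 = 6.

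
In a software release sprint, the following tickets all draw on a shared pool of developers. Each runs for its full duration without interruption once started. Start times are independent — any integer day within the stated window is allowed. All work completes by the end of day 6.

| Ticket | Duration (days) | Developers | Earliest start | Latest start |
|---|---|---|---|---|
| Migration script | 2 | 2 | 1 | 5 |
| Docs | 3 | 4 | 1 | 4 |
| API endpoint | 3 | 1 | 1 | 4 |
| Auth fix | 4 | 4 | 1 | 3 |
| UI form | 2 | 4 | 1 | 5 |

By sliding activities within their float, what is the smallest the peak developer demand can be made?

Early-start (Migration script@1, Docs@1, API endpoint@1, Auth fix@1, UI form@1) gives peak 15: d1:15  d2:15  d3:9  d4:4  d5:0  d6:0.
Shift Docs→4, UI form→5.
Schedule Migration script@1, Docs@4, API endpoint@1, Auth fix@1, UI form@5: d1:7  d2:7  d3:5  d4:8  d5:8  d6:8 — peak 8.
Total developer-days = 43 over 6 days ⇒ peak ≥ ⌈43/6⌉ = 8, so 8 is optimal.

8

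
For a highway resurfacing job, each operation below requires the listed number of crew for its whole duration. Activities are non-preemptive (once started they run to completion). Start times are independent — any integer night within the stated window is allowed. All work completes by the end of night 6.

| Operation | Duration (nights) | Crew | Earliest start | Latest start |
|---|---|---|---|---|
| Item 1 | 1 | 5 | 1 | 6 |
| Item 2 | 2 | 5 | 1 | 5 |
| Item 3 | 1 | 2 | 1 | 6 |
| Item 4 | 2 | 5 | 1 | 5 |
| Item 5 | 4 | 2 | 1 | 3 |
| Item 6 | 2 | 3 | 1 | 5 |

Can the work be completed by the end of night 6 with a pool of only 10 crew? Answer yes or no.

yes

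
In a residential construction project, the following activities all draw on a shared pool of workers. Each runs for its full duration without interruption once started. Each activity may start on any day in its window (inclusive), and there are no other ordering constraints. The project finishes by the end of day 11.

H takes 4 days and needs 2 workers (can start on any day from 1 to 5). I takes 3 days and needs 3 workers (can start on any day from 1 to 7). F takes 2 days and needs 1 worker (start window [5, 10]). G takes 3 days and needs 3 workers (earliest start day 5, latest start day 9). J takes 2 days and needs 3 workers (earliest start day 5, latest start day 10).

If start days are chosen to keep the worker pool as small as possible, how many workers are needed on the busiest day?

Early-start (H@1, I@1, F@5, G@5, J@5) gives peak 7: d1:5  d2:5  d3:5  d4:2  d5:7  d6:7  d7:3  d8:0  d9:0  d10:0  d11:0.
Shift J→8.
Schedule H@1, I@1, F@5, G@5, J@8: d1:5  d2:5  d3:5  d4:2  d5:4  d6:4  d7:3  d8:3  d9:3  d10:0  d11:0 — peak 5.

5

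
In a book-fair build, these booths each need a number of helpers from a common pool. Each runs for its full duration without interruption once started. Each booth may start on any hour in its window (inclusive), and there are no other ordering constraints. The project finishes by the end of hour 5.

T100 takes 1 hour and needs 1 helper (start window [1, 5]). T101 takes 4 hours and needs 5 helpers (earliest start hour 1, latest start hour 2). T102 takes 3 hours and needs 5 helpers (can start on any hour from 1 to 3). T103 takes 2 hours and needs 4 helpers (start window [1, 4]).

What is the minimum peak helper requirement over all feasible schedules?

10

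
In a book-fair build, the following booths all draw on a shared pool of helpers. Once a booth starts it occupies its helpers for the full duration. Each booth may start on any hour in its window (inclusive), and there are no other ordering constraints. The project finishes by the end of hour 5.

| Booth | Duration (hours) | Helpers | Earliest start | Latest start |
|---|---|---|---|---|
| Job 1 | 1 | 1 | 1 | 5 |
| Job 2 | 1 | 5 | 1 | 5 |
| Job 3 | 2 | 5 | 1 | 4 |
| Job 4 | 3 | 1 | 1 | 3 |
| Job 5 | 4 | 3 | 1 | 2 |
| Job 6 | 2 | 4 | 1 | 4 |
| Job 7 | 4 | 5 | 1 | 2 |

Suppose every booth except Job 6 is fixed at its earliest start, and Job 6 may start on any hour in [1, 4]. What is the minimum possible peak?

Job 6@1: h1:24  h2:18  h3:9  h4:8  h5:0 → peak 24
Job 6@2: h1:20  h2:18  h3:13  h4:8  h5:0 → peak 20
Job 6@3: h1:20  h2:14  h3:13  h4:12  h5:0 → peak 20
Job 6@4: h1:20  h2:14  h3:9  h4:12  h5:4 → peak 20
Best is Job 6@2, peak 20.

20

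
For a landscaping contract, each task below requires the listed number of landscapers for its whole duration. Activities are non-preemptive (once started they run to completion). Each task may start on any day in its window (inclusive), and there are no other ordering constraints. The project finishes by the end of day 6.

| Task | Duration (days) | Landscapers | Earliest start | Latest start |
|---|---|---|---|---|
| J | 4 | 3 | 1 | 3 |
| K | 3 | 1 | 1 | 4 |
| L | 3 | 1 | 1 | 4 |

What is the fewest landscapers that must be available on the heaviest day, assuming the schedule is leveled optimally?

4

Early-start (J@1, K@1, L@1) gives peak 5: d1:5  d2:5  d3:5  d4:3  d5:0  d6:0.
Shift L→4.
Schedule J@1, K@1, L@4: d1:4  d2:4  d3:4  d4:4  d5:1  d6:1 — peak 4.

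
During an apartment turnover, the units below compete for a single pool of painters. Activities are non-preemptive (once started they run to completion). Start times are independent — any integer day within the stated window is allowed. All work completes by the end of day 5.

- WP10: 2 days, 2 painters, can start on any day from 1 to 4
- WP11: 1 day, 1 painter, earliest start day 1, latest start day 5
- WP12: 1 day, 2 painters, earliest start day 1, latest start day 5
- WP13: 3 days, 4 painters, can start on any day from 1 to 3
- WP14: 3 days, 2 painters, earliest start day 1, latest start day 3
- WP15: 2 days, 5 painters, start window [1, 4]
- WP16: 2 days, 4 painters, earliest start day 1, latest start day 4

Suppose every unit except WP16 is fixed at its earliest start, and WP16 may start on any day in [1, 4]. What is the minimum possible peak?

WP16@1: d1:20  d2:17  d3:6  d4:0  d5:0 → peak 20
WP16@2: d1:16  d2:17  d3:10  d4:0  d5:0 → peak 17
WP16@3: d1:16  d2:13  d3:10  d4:4  d5:0 → peak 16
WP16@4: d1:16  d2:13  d3:6  d4:4  d5:4 → peak 16
Best is WP16@3, peak 16.

16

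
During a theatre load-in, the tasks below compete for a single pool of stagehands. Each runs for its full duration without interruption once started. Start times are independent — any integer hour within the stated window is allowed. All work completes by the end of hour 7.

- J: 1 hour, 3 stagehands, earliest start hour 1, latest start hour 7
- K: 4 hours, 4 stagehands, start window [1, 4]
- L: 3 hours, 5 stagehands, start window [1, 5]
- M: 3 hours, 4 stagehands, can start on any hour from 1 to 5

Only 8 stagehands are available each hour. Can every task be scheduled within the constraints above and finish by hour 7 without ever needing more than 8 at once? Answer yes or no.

yes

Schedule J@1, K@1, L@5, M@2: h1:7  h2:8  h3:8  h4:8  h5:5  h6:5  h7:5 — peak 8 ≤ 8.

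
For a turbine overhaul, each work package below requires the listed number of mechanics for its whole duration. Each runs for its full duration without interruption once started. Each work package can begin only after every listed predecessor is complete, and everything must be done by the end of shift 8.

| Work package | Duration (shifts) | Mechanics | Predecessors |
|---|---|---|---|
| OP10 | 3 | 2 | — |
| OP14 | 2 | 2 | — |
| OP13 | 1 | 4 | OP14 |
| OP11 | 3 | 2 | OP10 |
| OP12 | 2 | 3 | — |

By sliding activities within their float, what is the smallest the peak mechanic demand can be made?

5

Early-start (OP10@1, OP14@1, OP13@3, OP11@4, OP12@1) gives peak 7: s1:7  s2:7  s3:6  s4:2  s5:2  s6:2  s7:0  s8:0.
Shift OP13→4, OP11→5, OP12→5.
Schedule OP10@1, OP14@1, OP13@4, OP11@5, OP12@5: s1:4  s2:4  s3:2  s4:4  s5:5  s6:5  s7:2  s8:0 — peak 5.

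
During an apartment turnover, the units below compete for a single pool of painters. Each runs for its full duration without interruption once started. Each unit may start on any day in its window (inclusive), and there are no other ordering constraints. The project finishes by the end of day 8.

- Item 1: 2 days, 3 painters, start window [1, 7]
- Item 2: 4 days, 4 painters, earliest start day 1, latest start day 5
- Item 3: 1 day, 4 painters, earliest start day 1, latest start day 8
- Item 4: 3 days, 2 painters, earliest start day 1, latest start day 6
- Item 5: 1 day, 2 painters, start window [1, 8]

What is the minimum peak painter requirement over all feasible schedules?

Early-start (Item 1@1, Item 2@1, Item 3@1, Item 4@1, Item 5@1) gives peak 15: d1:15  d2:9  d3:6  d4:4  d5:0  d6:0  d7:0  d8:0.
Shift Item 2→4, Item 3→8, Item 5→3.
Schedule Item 1@1, Item 2@4, Item 3@8, Item 4@1, Item 5@3: d1:5  d2:5  d3:4  d4:4  d5:4  d6:4  d7:4  d8:4 — peak 5.
Total painter-days = 34 over 8 days ⇒ peak ≥ ⌈34/8⌉ = 5, so 5 is optimal.

5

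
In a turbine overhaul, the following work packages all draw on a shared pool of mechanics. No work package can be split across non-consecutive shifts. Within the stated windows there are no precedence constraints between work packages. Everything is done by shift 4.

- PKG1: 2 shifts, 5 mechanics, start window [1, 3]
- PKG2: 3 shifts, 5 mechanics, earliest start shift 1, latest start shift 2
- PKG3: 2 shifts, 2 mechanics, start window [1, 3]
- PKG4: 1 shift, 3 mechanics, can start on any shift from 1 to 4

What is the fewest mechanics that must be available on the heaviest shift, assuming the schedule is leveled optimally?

Early-start (PKG1@1, PKG2@1, PKG3@1, PKG4@1) gives peak 15: s1:15  s2:12  s3:5  s4:0.
Shift PKG3→3, PKG4→3.
Schedule PKG1@1, PKG2@1, PKG3@3, PKG4@3: s1:10  s2:10  s3:10  s4:2 — peak 10.

10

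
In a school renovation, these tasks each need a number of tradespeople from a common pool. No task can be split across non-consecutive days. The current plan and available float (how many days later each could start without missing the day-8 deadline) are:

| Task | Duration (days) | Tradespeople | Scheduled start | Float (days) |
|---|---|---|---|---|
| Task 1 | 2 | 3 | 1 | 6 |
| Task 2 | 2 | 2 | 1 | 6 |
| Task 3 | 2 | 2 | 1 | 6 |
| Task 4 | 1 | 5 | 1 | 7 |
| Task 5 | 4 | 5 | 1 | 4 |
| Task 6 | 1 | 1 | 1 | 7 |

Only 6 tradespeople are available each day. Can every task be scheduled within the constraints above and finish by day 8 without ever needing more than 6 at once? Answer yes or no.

The minimum achievable peak is 7; 6 < 7, so no feasible schedule stays within the cap.

no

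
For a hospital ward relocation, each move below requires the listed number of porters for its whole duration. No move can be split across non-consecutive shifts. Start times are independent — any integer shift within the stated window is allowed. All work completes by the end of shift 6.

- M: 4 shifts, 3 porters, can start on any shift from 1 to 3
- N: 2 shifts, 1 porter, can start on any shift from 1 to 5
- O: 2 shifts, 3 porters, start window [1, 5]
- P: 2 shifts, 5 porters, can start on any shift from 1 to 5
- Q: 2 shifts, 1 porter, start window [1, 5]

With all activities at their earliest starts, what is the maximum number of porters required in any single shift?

Early-start schedule: M@1, N@1, O@1, P@1, Q@1.
Load per shift: shift 1: 13, shift 2: 13, shift 3: 3, shift 4: 3, shift 5: 0, shift 6: 0.
Peak is 13.

13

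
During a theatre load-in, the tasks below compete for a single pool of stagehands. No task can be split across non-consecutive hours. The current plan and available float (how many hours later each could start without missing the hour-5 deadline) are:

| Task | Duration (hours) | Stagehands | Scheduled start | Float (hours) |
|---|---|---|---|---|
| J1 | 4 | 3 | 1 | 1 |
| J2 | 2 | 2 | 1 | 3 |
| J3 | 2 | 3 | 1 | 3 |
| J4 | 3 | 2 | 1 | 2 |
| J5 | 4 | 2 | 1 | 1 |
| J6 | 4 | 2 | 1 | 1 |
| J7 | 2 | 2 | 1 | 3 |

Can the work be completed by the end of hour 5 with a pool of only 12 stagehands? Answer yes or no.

Schedule J1@1, J2@1, J3@1, J4@3, J5@1, J6@1, J7@3: h1:12  h2:12  h3:11  h4:11  h5:2 — peak 12 ≤ 12.

yes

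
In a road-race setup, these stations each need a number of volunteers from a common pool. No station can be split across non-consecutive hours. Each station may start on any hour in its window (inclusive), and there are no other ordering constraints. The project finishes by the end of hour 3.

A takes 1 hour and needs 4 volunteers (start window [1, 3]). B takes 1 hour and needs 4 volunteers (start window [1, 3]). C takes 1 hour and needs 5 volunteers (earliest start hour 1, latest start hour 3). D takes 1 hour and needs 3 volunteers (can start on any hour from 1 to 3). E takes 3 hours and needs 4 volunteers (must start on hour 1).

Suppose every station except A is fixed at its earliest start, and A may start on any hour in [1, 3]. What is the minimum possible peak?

A@1: h1:20  h2:4  h3:4 → peak 20
A@2: h1:16  h2:8  h3:4 → peak 16
A@3: h1:16  h2:4  h3:8 → peak 16
Best is A@2, peak 16.

16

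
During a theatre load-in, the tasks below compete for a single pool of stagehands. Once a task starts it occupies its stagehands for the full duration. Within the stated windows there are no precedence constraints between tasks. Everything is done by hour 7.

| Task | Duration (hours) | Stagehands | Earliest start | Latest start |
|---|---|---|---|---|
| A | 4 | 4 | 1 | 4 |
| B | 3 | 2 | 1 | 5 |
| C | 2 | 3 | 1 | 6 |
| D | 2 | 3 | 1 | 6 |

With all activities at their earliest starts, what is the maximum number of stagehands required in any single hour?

Early-start schedule: A@1, B@1, C@1, D@1.
Load per hour: hour 1: 12, hour 2: 12, hour 3: 6, hour 4: 4, hour 5: 0, hour 6: 0, hour 7: 0.
Peak is 12.

12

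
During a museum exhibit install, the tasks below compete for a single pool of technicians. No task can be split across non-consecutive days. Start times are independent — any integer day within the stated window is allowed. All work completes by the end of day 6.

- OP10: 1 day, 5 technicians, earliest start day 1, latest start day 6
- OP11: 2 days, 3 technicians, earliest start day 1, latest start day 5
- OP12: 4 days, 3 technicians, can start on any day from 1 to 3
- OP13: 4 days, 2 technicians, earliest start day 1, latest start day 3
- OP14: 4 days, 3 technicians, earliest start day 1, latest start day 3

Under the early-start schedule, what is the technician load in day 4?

At early start, day 4 has: OP12, OP13, OP14.
Demand: 3 + 2 + 3 = 8.

8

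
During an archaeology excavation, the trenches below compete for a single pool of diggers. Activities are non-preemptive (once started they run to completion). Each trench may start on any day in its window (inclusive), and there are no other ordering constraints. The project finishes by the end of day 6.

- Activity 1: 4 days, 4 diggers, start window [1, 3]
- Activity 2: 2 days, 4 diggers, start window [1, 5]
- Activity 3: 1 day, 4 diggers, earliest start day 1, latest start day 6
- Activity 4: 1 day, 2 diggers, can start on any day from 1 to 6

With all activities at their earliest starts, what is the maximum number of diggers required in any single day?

Early-start schedule: Activity 1@1, Activity 2@1, Activity 3@1, Activity 4@1.
Load per day: day 1: 14, day 2: 8, day 3: 4, day 4: 4, day 5: 0, day 6: 0.
Peak is 14.

14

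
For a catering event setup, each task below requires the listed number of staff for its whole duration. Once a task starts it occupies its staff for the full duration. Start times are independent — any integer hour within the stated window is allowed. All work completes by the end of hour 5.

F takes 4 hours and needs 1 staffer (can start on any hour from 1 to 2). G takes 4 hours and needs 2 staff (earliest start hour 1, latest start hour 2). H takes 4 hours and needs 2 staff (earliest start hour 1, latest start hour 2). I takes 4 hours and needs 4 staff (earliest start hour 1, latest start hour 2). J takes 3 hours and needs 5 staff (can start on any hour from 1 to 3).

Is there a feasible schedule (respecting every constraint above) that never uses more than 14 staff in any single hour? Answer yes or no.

yes

Schedule F@1, G@1, H@1, I@1, J@1: h1:14  h2:14  h3:14  h4:9  h5:0 — peak 14 ≤ 14.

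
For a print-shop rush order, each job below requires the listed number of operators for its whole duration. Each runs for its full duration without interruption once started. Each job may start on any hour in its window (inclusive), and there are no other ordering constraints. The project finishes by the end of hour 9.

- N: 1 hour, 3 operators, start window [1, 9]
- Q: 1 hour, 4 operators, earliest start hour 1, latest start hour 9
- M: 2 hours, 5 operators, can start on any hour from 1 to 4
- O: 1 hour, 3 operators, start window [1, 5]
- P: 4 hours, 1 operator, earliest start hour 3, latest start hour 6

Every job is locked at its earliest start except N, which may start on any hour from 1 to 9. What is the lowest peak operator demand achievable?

N@1: h1:15  h2:5  h3:1  h4:1  h5:1  h6:1  h7:0  h8:0  h9:0 → peak 15
N@2: h1:12  h2:8  h3:1  h4:1  h5:1  h6:1  h7:0  h8:0  h9:0 → peak 12
N@3: h1:12  h2:5  h3:4  h4:1  h5:1  h6:1  h7:0  h8:0  h9:0 → peak 12
N@4: h1:12  h2:5  h3:1  h4:4  h5:1  h6:1  h7:0  h8:0  h9:0 → peak 12
N@5: h1:12  h2:5  h3:1  h4:1  h5:4  h6:1  h7:0  h8:0  h9:0 → peak 12
N@6: h1:12  h2:5  h3:1  h4:1  h5:1  h6:4  h7:0  h8:0  h9:0 → peak 12
N@7: h1:12  h2:5  h3:1  h4:1  h5:1  h6:1  h7:3  h8:0  h9:0 → peak 12
N@8: h1:12  h2:5  h3:1  h4:1  h5:1  h6:1  h7:0  h8:3  h9:0 → peak 12
N@9: h1:12  h2:5  h3:1  h4:1  h5:1  h6:1  h7:0  h8:0  h9:3 → peak 12
Best is N@2, peak 12.

12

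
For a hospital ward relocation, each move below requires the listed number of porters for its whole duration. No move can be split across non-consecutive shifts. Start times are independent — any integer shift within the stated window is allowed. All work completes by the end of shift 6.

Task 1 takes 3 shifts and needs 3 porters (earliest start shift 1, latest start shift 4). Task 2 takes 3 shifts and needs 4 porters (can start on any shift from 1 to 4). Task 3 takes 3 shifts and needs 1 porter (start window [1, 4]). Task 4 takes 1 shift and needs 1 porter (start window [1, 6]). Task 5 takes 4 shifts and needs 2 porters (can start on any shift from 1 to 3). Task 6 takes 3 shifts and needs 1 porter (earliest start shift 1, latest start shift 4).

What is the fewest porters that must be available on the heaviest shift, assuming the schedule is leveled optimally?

Early-start (Task 1@1, Task 2@1, Task 3@1, Task 4@1, Task 5@1, Task 6@1) gives peak 12: s1:12  s2:11  s3:11  s4:2  s5:0  s6:0.
Shift Task 2→4, Task 6→2.
Schedule Task 1@1, Task 2@4, Task 3@1, Task 4@1, Task 5@1, Task 6@2: s1:7  s2:7  s3:7  s4:7  s5:4  s6:4 — peak 7.

7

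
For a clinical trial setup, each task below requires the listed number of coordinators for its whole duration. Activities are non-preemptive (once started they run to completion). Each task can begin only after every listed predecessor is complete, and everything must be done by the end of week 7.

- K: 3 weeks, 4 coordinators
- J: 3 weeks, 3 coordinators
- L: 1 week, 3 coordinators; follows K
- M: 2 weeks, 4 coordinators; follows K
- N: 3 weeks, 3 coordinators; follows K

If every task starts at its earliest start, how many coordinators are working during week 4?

At early start, week 4 has: L, M, N.
Demand: 3 + 4 + 3 = 10.

10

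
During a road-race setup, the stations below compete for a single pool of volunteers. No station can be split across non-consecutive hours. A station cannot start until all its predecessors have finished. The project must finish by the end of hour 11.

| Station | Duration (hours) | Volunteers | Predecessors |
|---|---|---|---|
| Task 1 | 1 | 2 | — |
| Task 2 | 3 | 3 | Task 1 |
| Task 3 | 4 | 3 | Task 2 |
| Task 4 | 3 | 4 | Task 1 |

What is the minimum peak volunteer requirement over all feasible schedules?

4

Early-start (Task 1@1, Task 2@2, Task 3@5, Task 4@2) gives peak 7: h1:2  h2:7  h3:7  h4:7  h5:3  h6:3  h7:3  h8:3  h9:0  h10:0  h11:0.
Shift Task 4→9.
Schedule Task 1@1, Task 2@2, Task 3@5, Task 4@9: h1:2  h2:3  h3:3  h4:3  h5:3  h6:3  h7:3  h8:3  h9:4  h10:4  h11:4 — peak 4.
Total volunteer-hours = 35 over 11 hours ⇒ peak ≥ ⌈35/11⌉ = 4, so 4 is optimal.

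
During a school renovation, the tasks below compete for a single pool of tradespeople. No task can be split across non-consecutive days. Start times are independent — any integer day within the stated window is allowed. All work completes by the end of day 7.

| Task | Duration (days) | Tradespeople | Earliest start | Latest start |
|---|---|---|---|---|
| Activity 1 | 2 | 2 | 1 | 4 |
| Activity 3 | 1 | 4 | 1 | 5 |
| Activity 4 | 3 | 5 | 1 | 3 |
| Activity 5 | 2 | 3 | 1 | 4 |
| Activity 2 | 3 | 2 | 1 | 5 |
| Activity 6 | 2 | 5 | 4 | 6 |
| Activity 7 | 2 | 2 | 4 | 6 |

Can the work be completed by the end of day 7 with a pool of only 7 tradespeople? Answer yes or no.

The minimum achievable peak is 8; 7 < 8, so no feasible schedule stays within the cap.

no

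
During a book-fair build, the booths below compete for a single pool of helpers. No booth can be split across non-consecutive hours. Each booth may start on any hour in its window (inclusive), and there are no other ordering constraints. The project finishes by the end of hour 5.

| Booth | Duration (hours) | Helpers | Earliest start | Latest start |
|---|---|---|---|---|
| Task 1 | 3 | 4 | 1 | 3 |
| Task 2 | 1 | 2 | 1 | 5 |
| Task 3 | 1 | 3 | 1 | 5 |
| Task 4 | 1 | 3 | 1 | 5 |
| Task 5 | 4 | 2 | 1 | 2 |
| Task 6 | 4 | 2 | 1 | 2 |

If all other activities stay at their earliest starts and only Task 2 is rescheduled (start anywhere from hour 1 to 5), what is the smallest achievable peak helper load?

14

Task 2@1: h1:16  h2:8  h3:8  h4:4  h5:0 → peak 16
Task 2@2: h1:14  h2:10  h3:8  h4:4  h5:0 → peak 14
Task 2@3: h1:14  h2:8  h3:10  h4:4  h5:0 → peak 14
Task 2@4: h1:14  h2:8  h3:8  h4:6  h5:0 → peak 14
Task 2@5: h1:14  h2:8  h3:8  h4:4  h5:2 → peak 14
Best is Task 2@2, peak 14.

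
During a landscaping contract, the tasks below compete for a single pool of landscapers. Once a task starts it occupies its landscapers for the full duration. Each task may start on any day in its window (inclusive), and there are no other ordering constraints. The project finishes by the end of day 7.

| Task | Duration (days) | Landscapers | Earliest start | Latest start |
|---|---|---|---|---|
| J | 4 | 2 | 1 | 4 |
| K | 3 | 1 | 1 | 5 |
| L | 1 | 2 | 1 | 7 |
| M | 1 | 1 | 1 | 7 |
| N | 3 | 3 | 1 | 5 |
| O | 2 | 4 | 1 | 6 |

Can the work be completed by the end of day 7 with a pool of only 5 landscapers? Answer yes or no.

yes

Schedule J@1, K@4, L@4, M@5, N@1, O@6: d1:5  d2:5  d3:5  d4:5  d5:2  d6:5  d7:4 — peak 5 ≤ 5.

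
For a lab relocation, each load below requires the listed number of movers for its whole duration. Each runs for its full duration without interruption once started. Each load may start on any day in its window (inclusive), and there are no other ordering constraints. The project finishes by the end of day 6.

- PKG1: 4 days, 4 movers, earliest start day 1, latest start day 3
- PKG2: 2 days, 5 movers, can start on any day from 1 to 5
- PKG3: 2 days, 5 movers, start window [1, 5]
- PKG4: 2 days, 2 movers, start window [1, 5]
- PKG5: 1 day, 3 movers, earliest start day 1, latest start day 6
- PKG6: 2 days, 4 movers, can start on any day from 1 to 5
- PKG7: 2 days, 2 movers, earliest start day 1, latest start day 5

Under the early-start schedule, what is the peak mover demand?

25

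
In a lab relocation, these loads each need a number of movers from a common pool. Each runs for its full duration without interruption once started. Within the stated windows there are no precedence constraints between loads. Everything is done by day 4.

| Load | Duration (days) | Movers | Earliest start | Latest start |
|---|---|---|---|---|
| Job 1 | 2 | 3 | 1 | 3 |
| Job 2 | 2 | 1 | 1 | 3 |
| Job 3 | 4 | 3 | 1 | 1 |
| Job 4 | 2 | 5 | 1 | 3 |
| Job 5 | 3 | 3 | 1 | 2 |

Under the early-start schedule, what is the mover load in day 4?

At early start, day 4 has: Job 3.
Demand: 3 = 3.

3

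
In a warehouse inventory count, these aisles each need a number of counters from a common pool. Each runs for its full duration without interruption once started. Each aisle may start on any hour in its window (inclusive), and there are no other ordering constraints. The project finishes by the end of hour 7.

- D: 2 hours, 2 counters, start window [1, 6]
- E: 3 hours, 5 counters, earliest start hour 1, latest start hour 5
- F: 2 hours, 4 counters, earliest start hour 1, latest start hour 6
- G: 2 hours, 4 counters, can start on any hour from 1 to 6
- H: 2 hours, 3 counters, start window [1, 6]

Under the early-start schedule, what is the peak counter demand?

Early-start schedule: D@1, E@1, F@1, G@1, H@1.
Load per hour: hour 1: 18, hour 2: 18, hour 3: 5, hour 4: 0, hour 5: 0, hour 6: 0, hour 7: 0.
Peak is 18.

18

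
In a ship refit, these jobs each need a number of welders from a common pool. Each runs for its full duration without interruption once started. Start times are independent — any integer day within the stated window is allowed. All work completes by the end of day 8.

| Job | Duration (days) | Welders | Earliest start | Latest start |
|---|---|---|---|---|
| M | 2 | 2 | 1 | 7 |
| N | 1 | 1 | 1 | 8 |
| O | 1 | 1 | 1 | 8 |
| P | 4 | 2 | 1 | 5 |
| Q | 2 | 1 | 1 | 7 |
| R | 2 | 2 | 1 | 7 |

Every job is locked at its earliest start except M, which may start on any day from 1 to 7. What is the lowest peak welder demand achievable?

M@1: d1:9  d2:7  d3:2  d4:2  d5:0  d6:0  d7:0  d8:0 → peak 9
M@2: d1:7  d2:7  d3:4  d4:2  d5:0  d6:0  d7:0  d8:0 → peak 7
M@3: d1:7  d2:5  d3:4  d4:4  d5:0  d6:0  d7:0  d8:0 → peak 7
M@4: d1:7  d2:5  d3:2  d4:4  d5:2  d6:0  d7:0  d8:0 → peak 7
M@5: d1:7  d2:5  d3:2  d4:2  d5:2  d6:2  d7:0  d8:0 → peak 7
M@6: d1:7  d2:5  d3:2  d4:2  d5:0  d6:2  d7:2  d8:0 → peak 7
M@7: d1:7  d2:5  d3:2  d4:2  d5:0  d6:0  d7:2  d8:2 → peak 7
Best is M@2, peak 7.

7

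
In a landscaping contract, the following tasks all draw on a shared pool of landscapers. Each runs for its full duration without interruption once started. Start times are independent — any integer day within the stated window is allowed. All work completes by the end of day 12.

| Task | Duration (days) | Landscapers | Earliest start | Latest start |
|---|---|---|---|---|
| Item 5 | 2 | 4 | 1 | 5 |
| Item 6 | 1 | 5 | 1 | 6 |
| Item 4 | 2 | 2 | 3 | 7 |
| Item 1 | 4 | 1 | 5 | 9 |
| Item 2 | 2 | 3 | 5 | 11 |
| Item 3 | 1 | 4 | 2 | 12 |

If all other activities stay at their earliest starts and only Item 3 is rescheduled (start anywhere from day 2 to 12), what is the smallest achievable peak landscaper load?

9

Item 3@2: d1:9  d2:8  d3:2  d4:2  d5:4  d6:4  d7:1  d8:1  d9:0  d10:0  d11:0  d12:0 → peak 9
Item 3@3: d1:9  d2:4  d3:6  d4:2  d5:4  d6:4  d7:1  d8:1  d9:0  d10:0  d11:0  d12:0 → peak 9
Item 3@4: d1:9  d2:4  d3:2  d4:6  d5:4  d6:4  d7:1  d8:1  d9:0  d10:0  d11:0  d12:0 → peak 9
Item 3@5: d1:9  d2:4  d3:2  d4:2  d5:8  d6:4  d7:1  d8:1  d9:0  d10:0  d11:0  d12:0 → peak 9
Item 3@6: d1:9  d2:4  d3:2  d4:2  d5:4  d6:8  d7:1  d8:1  d9:0  d10:0  d11:0  d12:0 → peak 9
Item 3@7: d1:9  d2:4  d3:2  d4:2  d5:4  d6:4  d7:5  d8:1  d9:0  d10:0  d11:0  d12:0 → peak 9
Item 3@8: d1:9  d2:4  d3:2  d4:2  d5:4  d6:4  d7:1  d8:5  d9:0  d10:0  d11:0  d12:0 → peak 9
Item 3@9: d1:9  d2:4  d3:2  d4:2  d5:4  d6:4  d7:1  d8:1  d9:4  d10:0  d11:0  d12:0 → peak 9
Item 3@10: d1:9  d2:4  d3:2  d4:2  d5:4  d6:4  d7:1  d8:1  d9:0  d10:4  d11:0  d12:0 → peak 9
Item 3@11: d1:9  d2:4  d3:2  d4:2  d5:4  d6:4  d7:1  d8:1  d9:0  d10:0  d11:4  d12:0 → peak 9
Item 3@12: d1:9  d2:4  d3:2  d4:2  d5:4  d6:4  d7:1  d8:1  d9:0  d10:0  d11:0  d12:4 → peak 9
Best is Item 3@2, peak 9.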